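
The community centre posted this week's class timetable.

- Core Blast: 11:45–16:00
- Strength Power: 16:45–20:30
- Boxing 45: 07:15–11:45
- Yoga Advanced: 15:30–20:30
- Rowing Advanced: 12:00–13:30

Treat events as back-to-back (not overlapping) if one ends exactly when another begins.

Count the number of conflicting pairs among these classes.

3

Two intervals overlap when each starts before the other ends.
Sorted by start: Boxing 45, Core Blast, Rowing Advanced, Yoga Advanced, Strength Power.
Core Blast starts exactly when Boxing 45 ends (back-to-back, no overlap), so Boxing 45 has no further overlaps.
Rowing Advanced starts before Core Blast ends → Core Blast and Rowing Advanced overlap.
Yoga Advanced starts before Core Blast ends → Core Blast and Yoga Advanced overlap.
Strength Power starts after Core Blast ends.
Yoga Advanced starts after Rowing Advanced ends, so Rowing Advanced has no further overlaps.
Strength Power starts before Yoga Advanced ends → Yoga Advanced and Strength Power overlap.
Overlapping pairs: Core Blast & Rowing Advanced, Core Blast & Yoga Advanced, Strength Power & Yoga Advanced — 3 in total.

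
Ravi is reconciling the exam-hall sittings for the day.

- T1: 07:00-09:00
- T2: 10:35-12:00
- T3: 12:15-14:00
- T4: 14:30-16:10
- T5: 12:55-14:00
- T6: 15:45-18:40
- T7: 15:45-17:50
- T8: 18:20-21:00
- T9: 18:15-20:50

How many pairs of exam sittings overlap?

Sorted by start: T1, T2, T3, T5, T4, T6, T7, T9, T8.
T2 starts after T1 ends, so T1 has no further overlaps.
T3 starts after T2 ends, so T2 has no further overlaps.
T5 starts before T3 ends → T3 and T5 overlap.
T4 starts after T3 ends, so T3 has no further overlaps.
T4 starts after T5 ends, so T5 has no further overlaps.
T6 starts before T4 ends → T4 and T6 overlap.
T7 starts before T4 ends → T4 and T7 overlap.
T9 starts after T4 ends, so T4 has no further overlaps.
T7 starts before T6 ends → T6 and T7 overlap.
T9 starts before T6 ends → T6 and T9 overlap.
T8 starts before T6 ends → T6 and T8 overlap.
T9 starts after T7 ends, so T7 has no further overlaps.
T8 starts before T9 ends → T9 and T8 overlap.
Overlapping pairs: T3 & T5, T4 & T6, T4 & T7, T6 & T7, T6 & T8, T6 & T9, T8 & T9 — 7 in total.

7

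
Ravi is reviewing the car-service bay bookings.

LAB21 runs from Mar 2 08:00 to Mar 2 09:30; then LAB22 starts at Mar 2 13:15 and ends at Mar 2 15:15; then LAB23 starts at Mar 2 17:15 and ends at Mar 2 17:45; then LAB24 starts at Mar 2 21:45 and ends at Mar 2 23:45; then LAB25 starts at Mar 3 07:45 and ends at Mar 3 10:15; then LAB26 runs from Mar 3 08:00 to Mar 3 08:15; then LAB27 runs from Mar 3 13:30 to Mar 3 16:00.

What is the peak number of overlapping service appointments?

2

Sweep the timeline, counting +1 at each start and −1 at each end (ends before starts at a tie):
Mar 2 08:00 start LAB21 → 1
Mar 2 09:30 end LAB21 → 0
Mar 2 13:15 start LAB22 → 1
Mar 2 15:15 end LAB22 → 0
Mar 2 17:15 start LAB23 → 1
Mar 2 17:45 end LAB23 → 0
Mar 2 21:45 start LAB24 → 1
Mar 2 23:45 end LAB24 → 0
Mar 3 07:45 start LAB25 → 1
Mar 3 08:00 start LAB26 → 2
Mar 3 08:15 end LAB26 → 1
Mar 3 10:15 end LAB25 → 0
Mar 3 13:30 start LAB27 → 1
Mar 3 16:00 end LAB27 → 0
Peak is 2, at Mar 3 08:00 (LAB25, LAB26).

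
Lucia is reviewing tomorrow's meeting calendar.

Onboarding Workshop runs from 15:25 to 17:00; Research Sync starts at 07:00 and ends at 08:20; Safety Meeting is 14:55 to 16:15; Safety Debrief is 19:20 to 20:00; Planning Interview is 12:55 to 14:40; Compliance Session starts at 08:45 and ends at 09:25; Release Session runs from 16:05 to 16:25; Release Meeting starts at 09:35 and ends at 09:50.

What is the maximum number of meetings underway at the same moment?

3

Walk through starts and ends in time order (an end at T is processed before a start at T):
07:00 start Research Sync → 1
08:20 end Research Sync → 0
08:45 start Compliance Session → 1
09:25 end Compliance Session → 0
09:35 start Release Meeting → 1
09:50 end Release Meeting → 0
12:55 start Planning Interview → 1
14:40 end Planning Interview → 0
14:55 start Safety Meeting → 1
15:25 start Onboarding Workshop → 2
16:05 start Release Session → 3
16:15 end Safety Meeting → 2
16:25 end Release Session → 1
17:00 end Onboarding Workshop → 0
19:20 start Safety Debrief → 1
20:00 end Safety Debrief → 0
Peak is 3, at 16:05 (Onboarding Workshop, Release Session, Safety Meeting).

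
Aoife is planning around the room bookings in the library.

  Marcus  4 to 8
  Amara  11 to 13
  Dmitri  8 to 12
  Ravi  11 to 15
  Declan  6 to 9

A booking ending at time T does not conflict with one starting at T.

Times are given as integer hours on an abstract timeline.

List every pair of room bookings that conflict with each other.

Two intervals overlap when each starts before the other ends.
Sorted by start: Marcus, Declan, Dmitri, Amara, Ravi.
Declan starts before Marcus ends → Marcus and Declan overlap.
Dmitri starts exactly when Marcus ends (back-to-back, no overlap), so nothing later overlaps Marcus either.
Dmitri starts before Declan ends → Declan and Dmitri overlap.
Amara starts after Declan ends, so nothing later overlaps Declan either.
Amara starts before Dmitri ends → Dmitri and Amara overlap.
Ravi starts before Dmitri ends → Dmitri and Ravi overlap.
Ravi starts before Amara ends → Amara and Ravi overlap.

Amara & Dmitri, Amara & Ravi, Declan & Dmitri, Declan & Marcus, Dmitri & Ravi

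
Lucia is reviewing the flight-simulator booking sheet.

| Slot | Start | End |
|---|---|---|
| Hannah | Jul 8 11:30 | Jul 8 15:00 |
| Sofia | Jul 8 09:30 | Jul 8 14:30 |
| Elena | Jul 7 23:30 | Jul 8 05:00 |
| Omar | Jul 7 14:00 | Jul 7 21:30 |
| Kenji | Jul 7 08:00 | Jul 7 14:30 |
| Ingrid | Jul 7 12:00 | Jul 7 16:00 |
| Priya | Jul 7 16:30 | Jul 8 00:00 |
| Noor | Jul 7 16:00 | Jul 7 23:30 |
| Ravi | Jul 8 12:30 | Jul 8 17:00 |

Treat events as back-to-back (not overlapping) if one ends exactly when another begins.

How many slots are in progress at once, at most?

3

Walk through starts and ends in time order (an end at T is processed before a start at T):
Jul 7 08:00 start Kenji → 1
Jul 7 12:00 start Ingrid → 2
Jul 7 14:00 start Omar → 3
Jul 7 14:30 end Kenji → 2
Jul 7 16:00 end Ingrid → 1
Jul 7 16:00 start Noor → 2
Jul 7 16:30 start Priya → 3
Jul 7 21:30 end Omar → 2
Jul 7 23:30 end Noor → 1
Jul 7 23:30 start Elena → 2
Jul 8 00:00 end Priya → 1
Jul 8 05:00 end Elena → 0
Jul 8 09:30 start Sofia → 1
Jul 8 11:30 start Hannah → 2
Jul 8 12:30 start Ravi → 3
Jul 8 14:30 end Sofia → 2
Jul 8 15:00 end Hannah → 1
Jul 8 17:00 end Ravi → 0
Peak is 3, at Jul 7 14:00 (Ingrid, Kenji, Omar).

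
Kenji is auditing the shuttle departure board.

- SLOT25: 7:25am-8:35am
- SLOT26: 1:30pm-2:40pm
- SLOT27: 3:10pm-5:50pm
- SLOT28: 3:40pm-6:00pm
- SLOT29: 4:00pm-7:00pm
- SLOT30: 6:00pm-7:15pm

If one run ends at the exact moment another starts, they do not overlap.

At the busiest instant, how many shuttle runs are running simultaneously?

Walk through starts and ends in time order (an end at T is processed before a start at T):
7:25am start SLOT25 → 1
8:35am end SLOT25 → 0
1:30pm start SLOT26 → 1
2:40pm end SLOT26 → 0
3:10pm start SLOT27 → 1
3:40pm start SLOT28 → 2
4:00pm start SLOT29 → 3
5:50pm end SLOT27 → 2
6:00pm end SLOT28 → 1
6:00pm start SLOT30 → 2
7:00pm end SLOT29 → 1
7:15pm end SLOT30 → 0
Peak is 3, at 4:00pm (SLOT27, SLOT28, SLOT29).

3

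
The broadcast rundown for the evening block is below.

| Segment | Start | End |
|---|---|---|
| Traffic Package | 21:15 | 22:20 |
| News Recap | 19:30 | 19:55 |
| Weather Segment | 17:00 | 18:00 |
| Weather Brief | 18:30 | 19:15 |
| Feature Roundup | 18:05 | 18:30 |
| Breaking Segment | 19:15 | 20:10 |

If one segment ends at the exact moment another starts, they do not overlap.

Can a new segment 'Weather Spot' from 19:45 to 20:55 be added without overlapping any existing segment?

Weather Segment: ends 18:00 at or before Weather Spot starts 19:45 → clear.
Feature Roundup: ends 18:30 at or before Weather Spot starts 19:45 → clear.
Weather Brief: ends 19:15 at or before Weather Spot starts 19:45 → clear.
Breaking Segment: starts 19:15 before Weather Spot ends 20:55, and ends 20:10 after Weather Spot starts 19:45 → overlap.
News Recap: starts 19:30 before Weather Spot ends 20:55, and ends 19:55 after Weather Spot starts 19:45 → overlap.
Traffic Package: starts 21:15 at or after Weather Spot ends 20:55 → clear.
Weather Spot overlaps News Recap, Breaking Segment.

No — it overlaps Breaking Segment, News Recap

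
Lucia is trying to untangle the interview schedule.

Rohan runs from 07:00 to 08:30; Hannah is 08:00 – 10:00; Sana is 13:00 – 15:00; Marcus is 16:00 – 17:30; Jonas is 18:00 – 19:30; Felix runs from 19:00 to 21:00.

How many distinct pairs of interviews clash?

Check each pair: they overlap iff neither finishes before the other starts.
Sorted by start: Rohan, Hannah, Sana, Marcus, Jonas, Felix.
Hannah starts before Rohan ends → Rohan and Hannah overlap.
Sana starts after Rohan ends, so Rohan has no further overlaps.
Sana starts after Hannah ends, so Hannah has no further overlaps.
Marcus starts after Sana ends, so Sana has no further overlaps.
Jonas starts after Marcus ends, so Marcus has no further overlaps.
Felix starts before Jonas ends → Jonas and Felix overlap.
Overlapping pairs: Felix & Jonas, Hannah & Rohan — 2 in total.

2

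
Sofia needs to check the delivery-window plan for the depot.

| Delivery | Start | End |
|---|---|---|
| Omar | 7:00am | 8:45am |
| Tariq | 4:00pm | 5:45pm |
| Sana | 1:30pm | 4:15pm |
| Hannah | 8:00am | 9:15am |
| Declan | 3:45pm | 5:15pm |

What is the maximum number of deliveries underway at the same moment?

Sweep the timeline, counting +1 at each start and −1 at each end (ends before starts at a tie):
7:00am start Omar → 1
8:00am start Hannah → 2
8:45am end Omar → 1
9:15am end Hannah → 0
1:30pm start Sana → 1
3:45pm start Declan → 2
4:00pm start Tariq → 3
4:15pm end Sana → 2
5:15pm end Declan → 1
5:45pm end Tariq → 0
Peak is 3, at 4:00pm (Declan, Sana, Tariq).

3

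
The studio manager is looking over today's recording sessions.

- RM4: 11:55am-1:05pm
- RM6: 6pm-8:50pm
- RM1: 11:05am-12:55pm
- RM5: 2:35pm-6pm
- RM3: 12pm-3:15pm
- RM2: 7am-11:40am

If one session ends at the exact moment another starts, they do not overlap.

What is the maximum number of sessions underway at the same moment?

Sort all start/end points and keep a running count:
7am start RM2 → 1
11:05am start RM1 → 2
11:40am end RM2 → 1
11:55am start RM4 → 2
12pm start RM3 → 3
12:55pm end RM1 → 2
1:05pm end RM4 → 1
2:35pm start RM5 → 2
3:15pm end RM3 → 1
6pm end RM5 → 0
6pm start RM6 → 1
8:50pm end RM6 → 0
Peak is 3, at 12pm (RM1, RM3, RM4).

3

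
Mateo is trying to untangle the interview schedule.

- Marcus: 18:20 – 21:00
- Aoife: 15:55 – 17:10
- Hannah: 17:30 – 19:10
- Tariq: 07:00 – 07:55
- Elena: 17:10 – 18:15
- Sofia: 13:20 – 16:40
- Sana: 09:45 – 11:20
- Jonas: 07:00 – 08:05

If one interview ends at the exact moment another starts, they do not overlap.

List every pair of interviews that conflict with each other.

Sorted by start: Tariq, Jonas, Sana, Sofia, Aoife, Elena, Hannah, Marcus.
Jonas starts before Tariq ends → Tariq and Jonas overlap.
Sana starts after Tariq ends, so Tariq has no further overlaps.
Sana starts after Jonas ends, so Jonas has no further overlaps.
Sofia starts after Sana ends, so Sana has no further overlaps.
Aoife starts before Sofia ends → Sofia and Aoife overlap.
Elena starts after Sofia ends, so Sofia has no further overlaps.
Elena starts exactly when Aoife ends (back-to-back, no overlap), so Aoife has no further overlaps.
Hannah starts before Elena ends → Elena and Hannah overlap.
Marcus starts after Elena ends.
Marcus starts before Hannah ends → Hannah and Marcus overlap.

Aoife & Sofia, Elena & Hannah, Hannah & Marcus, Jonas & Tariq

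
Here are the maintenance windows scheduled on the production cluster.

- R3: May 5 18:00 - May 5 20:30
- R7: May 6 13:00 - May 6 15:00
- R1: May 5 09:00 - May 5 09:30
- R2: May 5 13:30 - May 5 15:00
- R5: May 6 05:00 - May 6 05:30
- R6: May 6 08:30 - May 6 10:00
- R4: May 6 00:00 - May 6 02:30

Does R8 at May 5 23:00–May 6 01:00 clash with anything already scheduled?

R1: ends May 5 09:30 at or before R8 starts May 5 23:00 → clear.
R2: ends May 5 15:00 at or before R8 starts May 5 23:00 → clear.
R3: ends May 5 20:30 at or before R8 starts May 5 23:00 → clear.
R4: starts May 6 00:00 before R8 ends May 6 01:00, and ends May 6 02:30 after R8 starts May 5 23:00 → overlap.
R5: starts May 6 05:00 at or after R8 ends May 6 01:00 → clear.
R6: starts May 6 08:30 at or after R8 ends May 6 01:00 → clear.
R7: starts May 6 13:00 at or after R8 ends May 6 01:00 → clear.
R8 overlaps R4.

Yes — it overlaps R4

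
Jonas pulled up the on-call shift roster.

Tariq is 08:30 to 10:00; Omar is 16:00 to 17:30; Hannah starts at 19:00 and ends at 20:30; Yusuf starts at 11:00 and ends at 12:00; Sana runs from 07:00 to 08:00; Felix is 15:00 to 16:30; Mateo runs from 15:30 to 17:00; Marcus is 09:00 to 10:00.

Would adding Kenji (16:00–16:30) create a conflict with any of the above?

Sana: ends 08:00 at or before Kenji starts 16:00 → clear.
Tariq: ends 10:00 at or before Kenji starts 16:00 → clear.
Marcus: ends 10:00 at or before Kenji starts 16:00 → clear.
Yusuf: ends 12:00 at or before Kenji starts 16:00 → clear.
Felix: starts 15:00 before Kenji ends 16:30, and ends 16:30 after Kenji starts 16:00 → overlap.
Mateo: starts 15:30 before Kenji ends 16:30, and ends 17:00 after Kenji starts 16:00 → overlap.
Omar: starts 16:00 before Kenji ends 16:30, and ends 17:30 after Kenji starts 16:00 → overlap.
Hannah: starts 19:00 at or after Kenji ends 16:30 → clear.
Kenji overlaps Mateo, Felix, Omar.

Yes — it overlaps Felix, Mateo, Omar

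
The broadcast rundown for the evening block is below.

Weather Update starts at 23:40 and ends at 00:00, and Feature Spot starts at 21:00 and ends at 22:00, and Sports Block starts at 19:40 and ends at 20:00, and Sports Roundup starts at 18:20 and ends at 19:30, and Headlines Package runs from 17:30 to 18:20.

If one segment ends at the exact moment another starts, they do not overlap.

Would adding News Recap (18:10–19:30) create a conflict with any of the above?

Headlines Package: starts 17:30 before News Recap ends 19:30, and ends 18:20 after News Recap starts 18:10 → overlap.
Sports Roundup: starts 18:20 before News Recap ends 19:30, and ends 19:30 after News Recap starts 18:10 → overlap.
Sports Block: starts 19:40 at or after News Recap ends 19:30 → clear.
Feature Spot: starts 21:00 at or after News Recap ends 19:30 → clear.
Weather Update: starts 23:40 at or after News Recap ends 19:30 → clear.
News Recap overlaps Sports Roundup, Headlines Package.

Yes — it overlaps Headlines Package, Sports Roundup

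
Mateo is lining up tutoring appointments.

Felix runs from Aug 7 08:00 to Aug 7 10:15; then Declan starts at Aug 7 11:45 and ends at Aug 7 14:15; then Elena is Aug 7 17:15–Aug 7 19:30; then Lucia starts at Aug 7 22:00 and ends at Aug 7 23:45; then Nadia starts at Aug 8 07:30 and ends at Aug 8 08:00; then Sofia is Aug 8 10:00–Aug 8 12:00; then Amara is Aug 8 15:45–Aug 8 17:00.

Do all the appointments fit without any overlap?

Sorted by start: Felix, Declan, Elena, Lucia, Nadia, Sofia, Amara.
Declan starts after Felix ends; Felix is clear from here.
Elena starts after Declan ends; Declan is clear from here.
Lucia starts after Elena ends; Elena is clear from here.
Nadia starts after Lucia ends; Lucia is clear from here.
Sofia starts after Nadia ends; Nadia is clear from here.
Amara starts after Sofia ends.
Every pair is clear; the schedule has no overlaps.

Yes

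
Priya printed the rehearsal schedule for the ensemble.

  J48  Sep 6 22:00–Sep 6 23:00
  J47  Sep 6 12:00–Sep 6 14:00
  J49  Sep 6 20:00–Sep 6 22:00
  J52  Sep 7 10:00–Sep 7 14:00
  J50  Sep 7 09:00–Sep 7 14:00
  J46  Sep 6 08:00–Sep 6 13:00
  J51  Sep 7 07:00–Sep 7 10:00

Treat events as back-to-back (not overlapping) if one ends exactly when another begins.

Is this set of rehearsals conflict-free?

No

Sorted by start: J46, J47, J49, J48, J51, J50, J52.
J47 starts before J46 ends → J46 and J47 overlap.
That's a conflict, so the schedule is not conflict-free.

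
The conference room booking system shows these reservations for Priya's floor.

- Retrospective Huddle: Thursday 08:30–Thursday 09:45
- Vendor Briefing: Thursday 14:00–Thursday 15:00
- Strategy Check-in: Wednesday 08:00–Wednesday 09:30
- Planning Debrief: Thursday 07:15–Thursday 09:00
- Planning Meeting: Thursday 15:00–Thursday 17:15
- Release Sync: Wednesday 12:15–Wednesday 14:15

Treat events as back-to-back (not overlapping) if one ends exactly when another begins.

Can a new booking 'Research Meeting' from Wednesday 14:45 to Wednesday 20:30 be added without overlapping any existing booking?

Yes — the slot is free

Strategy Check-in: ends Wednesday 09:30 at or before Research Meeting starts Wednesday 14:45 → clear.
Release Sync: ends Wednesday 14:15 at or before Research Meeting starts Wednesday 14:45 → clear.
Planning Debrief: starts Thursday 07:15 at or after Research Meeting ends Wednesday 20:30 → clear.
Retrospective Huddle: starts Thursday 08:30 at or after Research Meeting ends Wednesday 20:30 → clear.
Vendor Briefing: starts Thursday 14:00 at or after Research Meeting ends Wednesday 20:30 → clear.
Planning Meeting: starts Thursday 15:00 at or after Research Meeting ends Wednesday 20:30 → clear.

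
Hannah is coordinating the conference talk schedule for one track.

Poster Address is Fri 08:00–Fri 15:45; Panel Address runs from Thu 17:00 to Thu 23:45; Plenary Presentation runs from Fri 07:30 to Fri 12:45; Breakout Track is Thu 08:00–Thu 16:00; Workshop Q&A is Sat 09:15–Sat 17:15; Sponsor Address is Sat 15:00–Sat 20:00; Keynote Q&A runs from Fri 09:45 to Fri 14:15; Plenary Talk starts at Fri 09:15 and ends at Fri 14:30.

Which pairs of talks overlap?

Check each pair: they overlap iff neither finishes before the other starts.
Sorted by start: Breakout Track, Panel Address, Plenary Presentation, Poster Address, Plenary Talk, Keynote Q&A, Workshop Q&A, Sponsor Address.
Panel Address starts after Breakout Track ends — done with Breakout Track.
Plenary Presentation starts after Panel Address ends — done with Panel Address.
Poster Address starts before Plenary Presentation ends → Plenary Presentation and Poster Address overlap.
Plenary Talk starts before Plenary Presentation ends → Plenary Presentation and Plenary Talk overlap.
Keynote Q&A starts before Plenary Presentation ends → Plenary Presentation and Keynote Q&A overlap.
Workshop Q&A starts after Plenary Presentation ends — done with Plenary Presentation.
Plenary Talk starts before Poster Address ends → Poster Address and Plenary Talk overlap.
Keynote Q&A starts before Poster Address ends → Poster Address and Keynote Q&A overlap.
Workshop Q&A starts after Poster Address ends — done with Poster Address.
Keynote Q&A starts before Plenary Talk ends → Plenary Talk and Keynote Q&A overlap.
Workshop Q&A starts after Plenary Talk ends — done with Plenary Talk.
Workshop Q&A starts after Keynote Q&A ends — done with Keynote Q&A.
Sponsor Address starts before Workshop Q&A ends → Workshop Q&A and Sponsor Address overlap.

Keynote Q&A & Plenary Presentation, Keynote Q&A & Plenary Talk, Keynote Q&A & Poster Address, Plenary Presentation & Plenary Talk, Plenary Presentation & Poster Address, Plenary Talk & Poster Address, Sponsor Address & Workshop Q&A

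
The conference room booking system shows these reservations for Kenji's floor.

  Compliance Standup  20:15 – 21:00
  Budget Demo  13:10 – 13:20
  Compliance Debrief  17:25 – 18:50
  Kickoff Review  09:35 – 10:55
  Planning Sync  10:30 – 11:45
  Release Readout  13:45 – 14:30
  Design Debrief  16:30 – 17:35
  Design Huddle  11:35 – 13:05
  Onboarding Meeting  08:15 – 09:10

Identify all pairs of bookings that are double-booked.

Check each pair: they overlap iff neither finishes before the other starts.
Sorted by start: Onboarding Meeting, Kickoff Review, Planning Sync, Design Huddle, Budget Demo, Release Readout, Design Debrief, Compliance Debrief, Compliance Standup.
Kickoff Review starts after Onboarding Meeting ends; Onboarding Meeting is clear from here.
Planning Sync starts before Kickoff Review ends → Kickoff Review and Planning Sync overlap.
Design Huddle starts after Kickoff Review ends; Kickoff Review is clear from here.
Design Huddle starts before Planning Sync ends → Planning Sync and Design Huddle overlap.
Budget Demo starts after Planning Sync ends; Planning Sync is clear from here.
Budget Demo starts after Design Huddle ends; Design Huddle is clear from here.
Release Readout starts after Budget Demo ends; Budget Demo is clear from here.
Design Debrief starts after Release Readout ends; Release Readout is clear from here.
Compliance Debrief starts before Design Debrief ends → Design Debrief and Compliance Debrief overlap.
Compliance Standup starts after Design Debrief ends.
Compliance Standup starts after Compliance Debrief ends.

Compliance Debrief & Design Debrief, Design Huddle & Planning Sync, Kickoff Review & Planning Sync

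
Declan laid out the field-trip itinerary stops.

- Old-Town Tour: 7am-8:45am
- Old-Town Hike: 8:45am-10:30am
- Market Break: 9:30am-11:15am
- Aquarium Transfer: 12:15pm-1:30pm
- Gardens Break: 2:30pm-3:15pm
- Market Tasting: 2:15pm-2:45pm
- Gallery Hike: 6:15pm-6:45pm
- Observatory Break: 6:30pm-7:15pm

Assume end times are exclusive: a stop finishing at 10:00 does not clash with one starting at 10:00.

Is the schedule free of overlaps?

Sorted by start: Old-Town Tour, Old-Town Hike, Market Break, Aquarium Transfer, Market Tasting, Gardens Break, Gallery Hike, Observatory Break.
Old-Town Hike starts exactly when Old-Town Tour ends (back-to-back, no overlap), so nothing later overlaps Old-Town Tour either.
Market Break starts before Old-Town Hike ends → Old-Town Hike and Market Break overlap.
That's a conflict, so the schedule is not conflict-free.

No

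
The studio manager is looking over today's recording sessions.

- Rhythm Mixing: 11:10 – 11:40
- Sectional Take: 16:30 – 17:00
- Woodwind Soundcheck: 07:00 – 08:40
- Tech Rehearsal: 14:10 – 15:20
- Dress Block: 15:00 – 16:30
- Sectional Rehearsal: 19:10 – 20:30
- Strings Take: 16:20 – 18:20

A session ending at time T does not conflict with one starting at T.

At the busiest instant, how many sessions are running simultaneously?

Sweep the timeline, counting +1 at each start and −1 at each end (ends before starts at a tie):
07:00 start Woodwind Soundcheck → 1
08:40 end Woodwind Soundcheck → 0
11:10 start Rhythm Mixing → 1
11:40 end Rhythm Mixing → 0
14:10 start Tech Rehearsal → 1
15:00 start Dress Block → 2
15:20 end Tech Rehearsal → 1
16:20 start Strings Take → 2
16:30 end Dress Block → 1
16:30 start Sectional Take → 2
17:00 end Sectional Take → 1
18:20 end Strings Take → 0
19:10 start Sectional Rehearsal → 1
20:30 end Sectional Rehearsal → 0
Peak is 2, at 15:00 (Dress Block, Tech Rehearsal).

2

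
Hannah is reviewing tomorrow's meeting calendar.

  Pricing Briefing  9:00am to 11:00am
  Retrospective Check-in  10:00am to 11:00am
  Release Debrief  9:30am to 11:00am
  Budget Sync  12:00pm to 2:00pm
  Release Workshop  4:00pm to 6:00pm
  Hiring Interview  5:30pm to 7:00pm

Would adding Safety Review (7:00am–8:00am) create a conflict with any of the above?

Pricing Briefing: starts 9:00am at or after Safety Review ends 8:00am → clear.
Release Debrief: starts 9:30am at or after Safety Review ends 8:00am → clear.
Retrospective Check-in: starts 10:00am at or after Safety Review ends 8:00am → clear.
Budget Sync: starts 12:00pm at or after Safety Review ends 8:00am → clear.
Release Workshop: starts 4:00pm at or after Safety Review ends 8:00am → clear.
Hiring Interview: starts 5:30pm at or after Safety Review ends 8:00am → clear.

No — it doesn't clash with anything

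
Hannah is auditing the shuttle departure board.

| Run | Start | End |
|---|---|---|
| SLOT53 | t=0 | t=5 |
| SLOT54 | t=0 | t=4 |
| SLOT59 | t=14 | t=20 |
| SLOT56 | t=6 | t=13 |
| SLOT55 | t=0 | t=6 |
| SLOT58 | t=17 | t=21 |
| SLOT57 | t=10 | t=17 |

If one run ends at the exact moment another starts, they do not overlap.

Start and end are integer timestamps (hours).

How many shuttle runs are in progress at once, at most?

3

Sweep the timeline, counting +1 at each start and −1 at each end (ends before starts at a tie):
t=0 start SLOT53 → 1
t=0 start SLOT54 → 2
t=0 start SLOT55 → 3
t=4 end SLOT54 → 2
t=5 end SLOT53 → 1
t=6 end SLOT55 → 0
t=6 start SLOT56 → 1
t=10 start SLOT57 → 2
t=13 end SLOT56 → 1
t=14 start SLOT59 → 2
t=17 end SLOT57 → 1
t=17 start SLOT58 → 2
t=20 end SLOT59 → 1
t=21 end SLOT58 → 0
Peak is 3, at t=0 (SLOT53, SLOT54, SLOT55).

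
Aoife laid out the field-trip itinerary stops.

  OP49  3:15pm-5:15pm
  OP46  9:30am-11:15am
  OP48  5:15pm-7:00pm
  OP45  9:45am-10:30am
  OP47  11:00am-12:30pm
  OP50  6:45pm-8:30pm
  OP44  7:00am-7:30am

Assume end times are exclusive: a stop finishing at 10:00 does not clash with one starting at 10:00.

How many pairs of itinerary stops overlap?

Two intervals overlap when each starts before the other ends.
Sorted by start: OP44, OP46, OP45, OP47, OP49, OP48, OP50.
OP46 starts after OP44 ends — done with OP44.
OP45 starts before OP46 ends → OP46 and OP45 overlap.
OP47 starts before OP46 ends → OP46 and OP47 overlap.
OP49 starts after OP46 ends — done with OP46.
OP47 starts after OP45 ends — done with OP45.
OP49 starts after OP47 ends — done with OP47.
OP48 starts exactly when OP49 ends (back-to-back, no overlap) — done with OP49.
OP50 starts before OP48 ends → OP48 and OP50 overlap.
Overlapping pairs: OP45 & OP46, OP46 & OP47, OP48 & OP50 — 3 in total.

3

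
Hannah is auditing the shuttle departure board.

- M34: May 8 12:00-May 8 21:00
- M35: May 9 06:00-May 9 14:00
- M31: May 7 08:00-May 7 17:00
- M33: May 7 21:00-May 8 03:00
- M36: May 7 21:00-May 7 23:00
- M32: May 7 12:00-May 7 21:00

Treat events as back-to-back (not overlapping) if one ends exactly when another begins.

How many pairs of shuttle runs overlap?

2

Sorted by start: M31, M32, M33, M36, M34, M35.
M32 starts before M31 ends → M31 and M32 overlap.
M33 starts after M31 ends; M31 is clear from here.
M33 starts exactly when M32 ends (back-to-back, no overlap); M32 is clear from here.
M36 starts before M33 ends → M33 and M36 overlap.
M34 starts after M33 ends; M33 is clear from here.
M34 starts after M36 ends; M36 is clear from here.
M35 starts after M34 ends.
Overlapping pairs: M31 & M32, M33 & M36 — 2 in total.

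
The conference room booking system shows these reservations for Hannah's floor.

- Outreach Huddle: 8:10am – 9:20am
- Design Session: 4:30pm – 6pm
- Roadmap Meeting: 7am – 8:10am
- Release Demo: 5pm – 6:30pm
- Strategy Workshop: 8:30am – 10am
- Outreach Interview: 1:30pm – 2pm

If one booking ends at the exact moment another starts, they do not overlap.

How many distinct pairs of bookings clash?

2

Sorted by start: Roadmap Meeting, Outreach Huddle, Strategy Workshop, Outreach Interview, Design Session, Release Demo.
Outreach Huddle starts exactly when Roadmap Meeting ends (back-to-back, no overlap), so Roadmap Meeting has no further overlaps.
Strategy Workshop starts before Outreach Huddle ends → Outreach Huddle and Strategy Workshop overlap.
Outreach Interview starts after Outreach Huddle ends, so Outreach Huddle has no further overlaps.
Outreach Interview starts after Strategy Workshop ends, so Strategy Workshop has no further overlaps.
Design Session starts after Outreach Interview ends, so Outreach Interview has no further overlaps.
Release Demo starts before Design Session ends → Design Session and Release Demo overlap.
Overlapping pairs: Design Session & Release Demo, Outreach Huddle & Strategy Workshop — 2 in total.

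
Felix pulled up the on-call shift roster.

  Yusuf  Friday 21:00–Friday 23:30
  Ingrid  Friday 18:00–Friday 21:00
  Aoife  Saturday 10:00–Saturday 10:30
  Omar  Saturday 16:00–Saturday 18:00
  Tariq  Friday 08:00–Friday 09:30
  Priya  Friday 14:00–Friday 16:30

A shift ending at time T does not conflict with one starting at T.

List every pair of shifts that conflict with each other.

Check each pair: they overlap iff neither finishes before the other starts.
Sorted by start: Tariq, Priya, Ingrid, Yusuf, Aoife, Omar.
Priya starts after Tariq ends, so Tariq has no further overlaps.
Ingrid starts after Priya ends, so Priya has no further overlaps.
Yusuf starts exactly when Ingrid ends (back-to-back, no overlap), so Ingrid has no further overlaps.
Aoife starts after Yusuf ends, so Yusuf has no further overlaps.
Omar starts after Aoife ends.

no conflicts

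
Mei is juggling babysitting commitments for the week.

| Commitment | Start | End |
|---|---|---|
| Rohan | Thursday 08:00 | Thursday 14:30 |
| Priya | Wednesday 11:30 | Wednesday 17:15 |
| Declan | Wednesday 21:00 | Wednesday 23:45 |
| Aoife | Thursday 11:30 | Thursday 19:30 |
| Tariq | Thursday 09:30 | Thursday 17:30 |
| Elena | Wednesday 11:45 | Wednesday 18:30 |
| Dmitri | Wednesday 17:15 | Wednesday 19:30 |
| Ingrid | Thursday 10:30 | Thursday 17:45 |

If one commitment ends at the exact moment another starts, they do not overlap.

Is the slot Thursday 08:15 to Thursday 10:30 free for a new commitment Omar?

No — it overlaps Rohan, Tariq

Priya: ends Wednesday 17:15 at or before Omar starts Thursday 08:15 → clear.
Elena: ends Wednesday 18:30 at or before Omar starts Thursday 08:15 → clear.
Dmitri: ends Wednesday 19:30 at or before Omar starts Thursday 08:15 → clear.
Declan: ends Wednesday 23:45 at or before Omar starts Thursday 08:15 → clear.
Rohan: starts Thursday 08:00 before Omar ends Thursday 10:30, and ends Thursday 14:30 after Omar starts Thursday 08:15 → overlap.
Tariq: starts Thursday 09:30 before Omar ends Thursday 10:30, and ends Thursday 17:30 after Omar starts Thursday 08:15 → overlap.
Ingrid: starts Thursday 10:30 at or after Omar ends Thursday 10:30 → clear.
Aoife: starts Thursday 11:30 at or after Omar ends Thursday 10:30 → clear.
Omar overlaps Rohan, Tariq.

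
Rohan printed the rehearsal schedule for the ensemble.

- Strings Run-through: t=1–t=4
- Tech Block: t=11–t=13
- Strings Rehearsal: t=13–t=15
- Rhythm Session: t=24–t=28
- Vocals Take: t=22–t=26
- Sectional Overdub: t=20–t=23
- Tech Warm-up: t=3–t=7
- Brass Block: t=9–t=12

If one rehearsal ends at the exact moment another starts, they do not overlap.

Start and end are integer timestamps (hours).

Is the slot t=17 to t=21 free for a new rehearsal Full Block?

No — it overlaps Sectional Overdub

Strings Run-through: ends t=4 at or before Full Block starts t=17 → clear.
Tech Warm-up: ends t=7 at or before Full Block starts t=17 → clear.
Brass Block: ends t=12 at or before Full Block starts t=17 → clear.
Tech Block: ends t=13 at or before Full Block starts t=17 → clear.
Strings Rehearsal: ends t=15 at or before Full Block starts t=17 → clear.
Sectional Overdub: starts t=20 before Full Block ends t=21, and ends t=23 after Full Block starts t=17 → overlap.
Vocals Take: starts t=22 at or after Full Block ends t=21 → clear.
Rhythm Session: starts t=24 at or after Full Block ends t=21 → clear.
Full Block overlaps Sectional Overdub.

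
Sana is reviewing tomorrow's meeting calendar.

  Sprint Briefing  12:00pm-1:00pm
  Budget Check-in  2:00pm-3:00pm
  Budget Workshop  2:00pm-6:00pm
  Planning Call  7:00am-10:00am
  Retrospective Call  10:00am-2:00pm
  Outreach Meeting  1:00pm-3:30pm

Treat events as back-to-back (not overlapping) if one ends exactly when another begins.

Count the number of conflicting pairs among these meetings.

Two intervals overlap when each starts before the other ends.
Sorted by start: Planning Call, Retrospective Call, Sprint Briefing, Outreach Meeting, Budget Check-in, Budget Workshop.
Retrospective Call starts exactly when Planning Call ends (back-to-back, no overlap), so nothing later overlaps Planning Call either.
Sprint Briefing starts before Retrospective Call ends → Retrospective Call and Sprint Briefing overlap.
Outreach Meeting starts before Retrospective Call ends → Retrospective Call and Outreach Meeting overlap.
Budget Check-in starts exactly when Retrospective Call ends (back-to-back, no overlap), so nothing later overlaps Retrospective Call either.
Outreach Meeting starts exactly when Sprint Briefing ends (back-to-back, no overlap), so nothing later overlaps Sprint Briefing either.
Budget Check-in starts before Outreach Meeting ends → Outreach Meeting and Budget Check-in overlap.
Budget Workshop starts before Outreach Meeting ends → Outreach Meeting and Budget Workshop overlap.
Budget Workshop starts before Budget Check-in ends → Budget Check-in and Budget Workshop overlap.
Overlapping pairs: Budget Check-in & Budget Workshop, Budget Check-in & Outreach Meeting, Budget Workshop & Outreach Meeting, Outreach Meeting & Retrospective Call, Retrospective Call & Sprint Briefing — 5 in total.

5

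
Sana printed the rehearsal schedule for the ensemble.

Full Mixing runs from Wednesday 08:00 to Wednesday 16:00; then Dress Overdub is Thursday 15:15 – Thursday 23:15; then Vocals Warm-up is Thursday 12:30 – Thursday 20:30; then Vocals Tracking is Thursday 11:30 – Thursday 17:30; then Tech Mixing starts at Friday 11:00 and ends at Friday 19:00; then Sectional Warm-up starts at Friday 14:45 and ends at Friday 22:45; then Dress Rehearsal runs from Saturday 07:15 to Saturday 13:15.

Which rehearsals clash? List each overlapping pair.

Sorted by start: Full Mixing, Vocals Tracking, Vocals Warm-up, Dress Overdub, Tech Mixing, Sectional Warm-up, Dress Rehearsal.
Vocals Tracking starts after Full Mixing ends, so nothing later overlaps Full Mixing either.
Vocals Warm-up starts before Vocals Tracking ends → Vocals Tracking and Vocals Warm-up overlap.
Dress Overdub starts before Vocals Tracking ends → Vocals Tracking and Dress Overdub overlap.
Tech Mixing starts after Vocals Tracking ends, so nothing later overlaps Vocals Tracking either.
Dress Overdub starts before Vocals Warm-up ends → Vocals Warm-up and Dress Overdub overlap.
Tech Mixing starts after Vocals Warm-up ends, so nothing later overlaps Vocals Warm-up either.
Tech Mixing starts after Dress Overdub ends, so nothing later overlaps Dress Overdub either.
Sectional Warm-up starts before Tech Mixing ends → Tech Mixing and Sectional Warm-up overlap.
Dress Rehearsal starts after Tech Mixing ends.
Dress Rehearsal starts after Sectional Warm-up ends.

Dress Overdub & Vocals Tracking, Dress Overdub & Vocals Warm-up, Sectional Warm-up & Tech Mixing, Vocals Tracking & Vocals Warm-up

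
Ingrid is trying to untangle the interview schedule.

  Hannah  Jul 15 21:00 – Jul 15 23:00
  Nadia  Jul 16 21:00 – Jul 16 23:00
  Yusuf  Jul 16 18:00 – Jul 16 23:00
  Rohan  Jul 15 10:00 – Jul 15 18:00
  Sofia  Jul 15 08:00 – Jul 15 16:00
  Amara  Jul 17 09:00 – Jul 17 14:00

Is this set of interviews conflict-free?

No

Sorted by start: Sofia, Rohan, Hannah, Yusuf, Nadia, Amara.
Rohan starts before Sofia ends → Sofia and Rohan overlap.
That's a conflict, so the schedule is not conflict-free.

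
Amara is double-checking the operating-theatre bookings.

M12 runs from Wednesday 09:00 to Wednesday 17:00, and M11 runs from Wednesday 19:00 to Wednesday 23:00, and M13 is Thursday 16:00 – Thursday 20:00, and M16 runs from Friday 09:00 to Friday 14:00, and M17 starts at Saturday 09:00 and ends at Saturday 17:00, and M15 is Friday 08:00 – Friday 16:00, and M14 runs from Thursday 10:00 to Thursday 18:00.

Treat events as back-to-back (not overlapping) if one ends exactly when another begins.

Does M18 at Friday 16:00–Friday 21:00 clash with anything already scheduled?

No — it doesn't clash with anything

M12: ends Wednesday 17:00 at or before M18 starts Friday 16:00 → clear.
M11: ends Wednesday 23:00 at or before M18 starts Friday 16:00 → clear.
M14: ends Thursday 18:00 at or before M18 starts Friday 16:00 → clear.
M13: ends Thursday 20:00 at or before M18 starts Friday 16:00 → clear.
M15: ends Friday 16:00 at or before M18 starts Friday 16:00 → clear.
M16: ends Friday 14:00 at or before M18 starts Friday 16:00 → clear.
M17: starts Saturday 09:00 at or after M18 ends Friday 21:00 → clear.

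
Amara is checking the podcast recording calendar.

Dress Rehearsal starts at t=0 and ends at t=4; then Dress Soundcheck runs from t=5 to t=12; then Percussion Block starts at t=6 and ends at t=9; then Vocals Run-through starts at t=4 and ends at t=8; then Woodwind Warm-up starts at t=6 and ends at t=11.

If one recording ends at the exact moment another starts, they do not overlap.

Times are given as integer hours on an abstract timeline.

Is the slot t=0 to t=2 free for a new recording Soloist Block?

No — it overlaps Dress Rehearsal

Dress Rehearsal: starts t=0 before Soloist Block ends t=2, and ends t=4 after Soloist Block starts t=0 → overlap.
Vocals Run-through: starts t=4 at or after Soloist Block ends t=2 → clear.
Dress Soundcheck: starts t=5 at or after Soloist Block ends t=2 → clear.
Percussion Block: starts t=6 at or after Soloist Block ends t=2 → clear.
Woodwind Warm-up: starts t=6 at or after Soloist Block ends t=2 → clear.
Soloist Block overlaps Dress Rehearsal.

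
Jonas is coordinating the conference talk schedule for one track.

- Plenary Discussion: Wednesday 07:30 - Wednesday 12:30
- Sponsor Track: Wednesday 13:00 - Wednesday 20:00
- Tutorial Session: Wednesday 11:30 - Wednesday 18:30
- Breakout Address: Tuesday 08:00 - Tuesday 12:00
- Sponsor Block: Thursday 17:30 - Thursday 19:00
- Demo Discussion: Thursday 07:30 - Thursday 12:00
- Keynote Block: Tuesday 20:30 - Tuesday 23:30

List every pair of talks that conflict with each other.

Plenary Discussion & Tutorial Session, Sponsor Track & Tutorial Session

Check each pair: they overlap iff neither finishes before the other starts.
Sorted by start: Breakout Address, Keynote Block, Plenary Discussion, Tutorial Session, Sponsor Track, Demo Discussion, Sponsor Block.
Keynote Block starts after Breakout Address ends, so nothing later overlaps Breakout Address either.
Plenary Discussion starts after Keynote Block ends, so nothing later overlaps Keynote Block either.
Tutorial Session starts before Plenary Discussion ends → Plenary Discussion and Tutorial Session overlap.
Sponsor Track starts after Plenary Discussion ends, so nothing later overlaps Plenary Discussion either.
Sponsor Track starts before Tutorial Session ends → Tutorial Session and Sponsor Track overlap.
Demo Discussion starts after Tutorial Session ends, so nothing later overlaps Tutorial Session either.
Demo Discussion starts after Sponsor Track ends, so nothing later overlaps Sponsor Track either.
Sponsor Block starts after Demo Discussion ends.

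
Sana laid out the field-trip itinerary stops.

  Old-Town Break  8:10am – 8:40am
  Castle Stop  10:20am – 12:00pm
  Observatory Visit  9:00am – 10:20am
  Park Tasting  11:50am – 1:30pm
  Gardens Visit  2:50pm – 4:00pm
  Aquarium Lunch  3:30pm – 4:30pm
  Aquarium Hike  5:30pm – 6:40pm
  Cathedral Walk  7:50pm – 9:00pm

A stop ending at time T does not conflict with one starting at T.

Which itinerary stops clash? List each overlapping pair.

Aquarium Lunch & Gardens Visit, Castle Stop & Park Tasting

Sorted by start: Old-Town Break, Observatory Visit, Castle Stop, Park Tasting, Gardens Visit, Aquarium Lunch, Aquarium Hike, Cathedral Walk.
Observatory Visit starts after Old-Town Break ends, so nothing later overlaps Old-Town Break either.
Castle Stop starts exactly when Observatory Visit ends (back-to-back, no overlap), so nothing later overlaps Observatory Visit either.
Park Tasting starts before Castle Stop ends → Castle Stop and Park Tasting overlap.
Gardens Visit starts after Castle Stop ends, so nothing later overlaps Castle Stop either.
Gardens Visit starts after Park Tasting ends, so nothing later overlaps Park Tasting either.
Aquarium Lunch starts before Gardens Visit ends → Gardens Visit and Aquarium Lunch overlap.
Aquarium Hike starts after Gardens Visit ends, so nothing later overlaps Gardens Visit either.
Aquarium Hike starts after Aquarium Lunch ends, so nothing later overlaps Aquarium Lunch either.
Cathedral Walk starts after Aquarium Hike ends.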